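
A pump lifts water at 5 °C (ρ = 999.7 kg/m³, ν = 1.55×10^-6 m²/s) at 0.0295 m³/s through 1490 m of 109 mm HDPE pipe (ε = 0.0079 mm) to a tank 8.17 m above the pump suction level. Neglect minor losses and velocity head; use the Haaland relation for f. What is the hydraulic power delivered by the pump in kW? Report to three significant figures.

P_hyd ≈ 34.0 kW

V = 4Q/(πD²) = 3.161 m/s; Re = 2.22×10^5; ε/D = 7.25×10^-5; f = 0.01571
h_f = f(L/D)V²/2g = 109.4 m
Total head H = z + h_f = 8.17 + 109.4 = 117.6 m
P_hyd = ρgQH = 999.7·9.81·0.0295·117.6 = 34.02 kW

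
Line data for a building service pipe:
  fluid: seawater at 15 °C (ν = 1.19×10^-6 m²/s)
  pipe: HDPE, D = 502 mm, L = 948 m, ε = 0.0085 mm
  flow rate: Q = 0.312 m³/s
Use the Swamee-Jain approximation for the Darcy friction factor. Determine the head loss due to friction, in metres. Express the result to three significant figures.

h_f ≈ 3.05 m

V = 4Q/(πD²) = 4·0.312/(π·0.502²) = 1.576 m/s
Re = VD/ν = 1.576·0.502/1.19×10^-6 = 6.65×10^5 → turbulent
ε/D = 0.0085/502 = 1.69×10^-5
Swamee-Jain: f = 0.01277
h_f = f(L/D)V²/(2g) = 0.01277·(948/0.502)·1.576²/(2·9.81) = 3.053 m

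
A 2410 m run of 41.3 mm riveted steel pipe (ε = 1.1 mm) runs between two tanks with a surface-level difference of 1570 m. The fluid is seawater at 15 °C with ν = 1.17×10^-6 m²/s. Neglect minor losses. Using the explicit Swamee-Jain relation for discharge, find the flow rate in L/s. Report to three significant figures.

Swamee-Jain (Type II): Q = -0.965·√(gD⁵h_f/L)·ln[ε/(3.7D) + √(3.17ν²L/(gD³h_f))]
√(gD⁵h_f/L) = √(9.81·0.0413⁵·1570/2410) = 8.763×10^-4
ε/(3.7D) = 0.00720; √(3.17ν²L/(gD³h_f)) = 9.82×10^-5
Q = -0.965·8.763×10^-4·ln(0.007297) = 0.004161 m³/s
Check: V = 3.11 m/s, Re = 1.10×10^5, f = 0.05496, h_f = 1580 m ≈ 1570 m ✓

Q ≈ 4.16 L/s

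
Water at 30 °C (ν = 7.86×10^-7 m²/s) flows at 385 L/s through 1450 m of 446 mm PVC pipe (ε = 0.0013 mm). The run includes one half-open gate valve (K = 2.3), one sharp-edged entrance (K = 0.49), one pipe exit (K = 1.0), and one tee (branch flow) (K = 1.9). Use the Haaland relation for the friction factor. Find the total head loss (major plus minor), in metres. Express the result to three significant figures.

H_L ≈ 12.9 m

V = 4Q/(πD²) = 2.464 m/s; V²/2g = 0.3095 m
Re = 1.40×10^6, ε/D = 2.91×10^-6 → f = 0.01102 (Haaland)
Major: h_f = f(L/D)·V²/2g = 0.01102·3251·0.3095 = 11.09 m
Minor: ΣK = 5.69; h_m = ΣK·V²/2g = 1.761 m
Total H_L = 11.09 + 1.761 = 12.85 m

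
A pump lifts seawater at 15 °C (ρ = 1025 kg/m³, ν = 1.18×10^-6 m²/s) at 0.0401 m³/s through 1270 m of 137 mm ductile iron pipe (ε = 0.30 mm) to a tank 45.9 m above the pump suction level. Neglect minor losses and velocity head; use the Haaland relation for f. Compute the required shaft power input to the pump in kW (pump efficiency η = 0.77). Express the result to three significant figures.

P_shaft ≈ 68.9 kW

V = 4Q/(πD²) = 2.720 m/s; Re = 3.16×10^5; ε/D = 0.00219; f = 0.02452
h_f = f(L/D)V²/2g = 85.72 m
Total head H = z + h_f = 45.9 + 85.72 = 131.6 m
P_hyd = ρgQH = 1025·9.81·0.0401·131.6 = 53.07 kW
P_shaft = P_hyd/η = 53.07/0.77 = 68.93 kW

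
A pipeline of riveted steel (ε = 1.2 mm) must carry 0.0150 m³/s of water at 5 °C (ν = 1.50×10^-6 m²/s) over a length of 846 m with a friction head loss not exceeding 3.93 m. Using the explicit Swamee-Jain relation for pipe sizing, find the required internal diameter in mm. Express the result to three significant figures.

Swamee-Jain (Type III): D = 0.66·[ε^1.25·(LQ²/(gh_f))^4.75 + ν·Q^9.4·(L/(gh_f))^5.2]^0.04
LQ²/(gh_f) = 0.004937; L/(gh_f) = 21.94
Term 1 = ε^1.25·(…)^4.75 = 2.47×10^-15; Term 2 = ν·Q^9.4·(…)^5.2 = 1.01×10^-16
D = 0.66·(2.47×10^-15 + 1.01×10^-16)^0.04 = 0.1722 m = 172 mm
Check: V = 0.644 m/s, Re = 7.40×10^4, f = 0.03498, h_f = 3.64 m ≈ 3.93 m ✓

D ≈ 172 mm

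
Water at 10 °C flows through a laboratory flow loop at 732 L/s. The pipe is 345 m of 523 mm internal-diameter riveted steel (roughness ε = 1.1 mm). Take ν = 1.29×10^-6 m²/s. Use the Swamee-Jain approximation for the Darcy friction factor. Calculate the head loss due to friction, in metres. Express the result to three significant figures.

V = 4Q/(πD²) = 4·0.732/(π·0.523²) = 3.407 m/s
Re = VD/ν = 3.407·0.523/1.29×10^-6 = 1.38×10^6 → turbulent
ε/D = 1.1/523 = 0.00210
Swamee-Jain: f = 0.02393
h_f = f(L/D)V²/(2g) = 0.02393·(345/0.523)·3.407²/(2·9.81) = 9.340 m

h_f ≈ 9.34 m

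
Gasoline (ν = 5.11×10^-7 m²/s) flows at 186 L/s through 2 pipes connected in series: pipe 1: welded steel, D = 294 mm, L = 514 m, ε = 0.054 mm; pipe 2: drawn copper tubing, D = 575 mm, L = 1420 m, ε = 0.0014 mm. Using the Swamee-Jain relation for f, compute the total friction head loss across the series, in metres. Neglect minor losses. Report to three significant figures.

H ≈ 10.3 m

Pipe 1: V = 2.740 m/s, Re = 1.58×10^6, ε/D = 1.84×10^-4, f = 0.01425, h_1 = f(L/D)V²/2g = 9.533 m
Pipe 2: V = 0.7163 m/s, Re = 8.06×10^5, ε/D = 2.43×10^-6, f = 0.01209, h_2 = f(L/D)V²/2g = 0.7810 m
Series → Q common, losses add: H = Σh = 10.31 m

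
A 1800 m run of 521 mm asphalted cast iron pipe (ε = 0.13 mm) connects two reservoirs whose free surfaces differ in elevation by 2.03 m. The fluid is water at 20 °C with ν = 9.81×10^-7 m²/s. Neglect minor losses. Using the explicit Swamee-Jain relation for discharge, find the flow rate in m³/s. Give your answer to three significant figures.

Swamee-Jain (Type II): Q = -0.965·√(gD⁵h_f/L)·ln[ε/(3.7D) + √(3.17ν²L/(gD³h_f))]
√(gD⁵h_f/L) = √(9.81·0.521⁵·2.03/1800) = 0.02061
ε/(3.7D) = 6.74×10^-5; √(3.17ν²L/(gD³h_f)) = 4.42×10^-5
Q = -0.965·0.02061·ln(1.116×10^-4) = 0.1810 m³/s
Check: V = 0.849 m/s, Re = 4.51×10^5, f = 0.01609, h_f = 2.04 m ≈ 2.03 m ✓

Q ≈ 0.181 m³/s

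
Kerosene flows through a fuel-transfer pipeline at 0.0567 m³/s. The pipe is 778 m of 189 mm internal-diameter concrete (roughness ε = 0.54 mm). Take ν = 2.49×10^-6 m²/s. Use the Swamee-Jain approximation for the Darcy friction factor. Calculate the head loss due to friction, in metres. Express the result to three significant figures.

h_f ≈ 23.1 m

V = 4Q/(πD²) = 4·0.0567/(π·0.189²) = 2.021 m/s
Re = VD/ν = 2.021·0.189/2.49×10^-6 = 1.53×10^5 → turbulent
ε/D = 0.54/189 = 0.00286
Swamee-Jain: f = 0.02691
h_f = f(L/D)V²/(2g) = 0.02691·(778/0.189)·2.021²/(2·9.81) = 23.06 m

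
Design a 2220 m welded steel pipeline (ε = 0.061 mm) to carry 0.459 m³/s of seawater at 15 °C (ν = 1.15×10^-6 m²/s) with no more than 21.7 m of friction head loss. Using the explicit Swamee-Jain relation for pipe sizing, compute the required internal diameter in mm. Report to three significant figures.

Swamee-Jain (Type III): D = 0.66·[ε^1.25·(LQ²/(gh_f))^4.75 + ν·Q^9.4·(L/(gh_f))^5.2]^0.04
LQ²/(gh_f) = 2.197; L/(gh_f) = 10.43
Term 1 = ε^1.25·(…)^4.75 = 2.27×10^-4; Term 2 = ν·Q^9.4·(…)^5.2 = 1.50×10^-4
D = 0.66·(2.27×10^-4 + 1.50×10^-4)^0.04 = 0.4815 m = 481 mm
Check: V = 2.52 m/s, Re = 1.06×10^6, f = 0.01383, h_f = 20.7 m ≈ 21.7 m ✓

D ≈ 481 mm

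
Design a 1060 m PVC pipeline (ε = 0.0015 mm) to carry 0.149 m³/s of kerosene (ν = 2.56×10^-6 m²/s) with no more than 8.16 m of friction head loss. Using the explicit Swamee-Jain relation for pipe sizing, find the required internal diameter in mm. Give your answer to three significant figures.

D ≈ 330 mm

Swamee-Jain (Type III): D = 0.66·[ε^1.25·(LQ²/(gh_f))^4.75 + ν·Q^9.4·(L/(gh_f))^5.2]^0.04
LQ²/(gh_f) = 0.2940; L/(gh_f) = 13.24
Term 1 = ε^1.25·(…)^4.75 = 1.57×10^-10; Term 2 = ν·Q^9.4·(…)^5.2 = 2.95×10^-8
D = 0.66·(1.57×10^-10 + 2.95×10^-8)^0.04 = 0.3300 m = 330 mm
Check: V = 1.74 m/s, Re = 2.25×10^5, f = 0.01523, h_f = 7.57 m ≈ 8.16 m ✓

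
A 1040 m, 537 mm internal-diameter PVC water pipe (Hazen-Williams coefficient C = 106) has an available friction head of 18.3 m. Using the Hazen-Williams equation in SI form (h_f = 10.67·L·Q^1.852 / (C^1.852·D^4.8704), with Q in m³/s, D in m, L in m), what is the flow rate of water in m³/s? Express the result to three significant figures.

Rearranging: Q = [h_f·C^1.852·D^4.8704 / (10.67·L)]^(1/1.852)
Q = [18.3·106^1.852·0.537^4.8704 / (10.67·1040)]^0.540 = 0.6496 m³/s

Q ≈ 0.650 m³/s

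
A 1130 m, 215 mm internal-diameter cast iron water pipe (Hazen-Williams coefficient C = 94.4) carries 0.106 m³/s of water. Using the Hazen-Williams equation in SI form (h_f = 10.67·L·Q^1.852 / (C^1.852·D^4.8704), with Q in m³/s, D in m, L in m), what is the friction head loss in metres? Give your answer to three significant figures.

h_f = 10.67·1130·0.106^1.852 / (94.4^1.852·0.215^4.8704) = 74.09 m

h_f ≈ 74.1 m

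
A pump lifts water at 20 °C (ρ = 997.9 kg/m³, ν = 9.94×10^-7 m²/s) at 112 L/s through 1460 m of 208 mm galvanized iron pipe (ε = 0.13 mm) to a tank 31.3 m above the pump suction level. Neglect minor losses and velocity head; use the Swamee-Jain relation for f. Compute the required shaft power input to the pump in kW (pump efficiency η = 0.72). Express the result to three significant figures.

P_shaft ≈ 156 kW

V = 4Q/(πD²) = 3.296 m/s; Re = 6.90×10^5; ε/D = 6.25×10^-4; f = 0.01829
h_f = f(L/D)V²/2g = 71.09 m
Total head H = z + h_f = 31.3 + 71.09 = 102.4 m
P_hyd = ρgQH = 997.9·9.81·0.112·102.4 = 112.3 kW
P_shaft = P_hyd/η = 112.3/0.72 = 155.9 kW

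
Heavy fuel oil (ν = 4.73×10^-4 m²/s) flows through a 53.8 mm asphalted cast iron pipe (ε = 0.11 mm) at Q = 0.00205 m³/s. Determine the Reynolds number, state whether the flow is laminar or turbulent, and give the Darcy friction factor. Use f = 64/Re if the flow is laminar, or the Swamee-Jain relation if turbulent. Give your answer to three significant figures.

V = 4Q/(πD²) = 0.9018 m/s
Re = VD/ν = 0.9018·0.0538/4.73×10^-4 = 103
Re < 2300 → laminar → f = 64/Re = 0.6240

Re ≈ 103; laminar; f = 64/Re ≈ 0.624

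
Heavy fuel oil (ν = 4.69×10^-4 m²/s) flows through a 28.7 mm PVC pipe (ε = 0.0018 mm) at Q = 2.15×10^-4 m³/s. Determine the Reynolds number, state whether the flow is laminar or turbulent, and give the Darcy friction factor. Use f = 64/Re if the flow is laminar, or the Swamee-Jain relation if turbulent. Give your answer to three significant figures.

V = 4Q/(πD²) = 0.3323 m/s
Re = VD/ν = 0.3323·0.0287/4.69×10^-4 = 20.3
Re < 2300 → laminar → f = 64/Re = 3.147

Re ≈ 20.3; laminar; f = 64/Re ≈ 3.15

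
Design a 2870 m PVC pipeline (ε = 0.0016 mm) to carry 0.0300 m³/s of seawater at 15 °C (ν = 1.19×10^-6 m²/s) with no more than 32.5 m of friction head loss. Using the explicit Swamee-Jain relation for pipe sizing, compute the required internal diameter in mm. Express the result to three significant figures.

D ≈ 162 mm

Swamee-Jain (Type III): D = 0.66·[ε^1.25·(LQ²/(gh_f))^4.75 + ν·Q^9.4·(L/(gh_f))^5.2]^0.04
LQ²/(gh_f) = 0.008102; L/(gh_f) = 9.002
Term 1 = ε^1.25·(…)^4.75 = 6.62×10^-18; Term 2 = ν·Q^9.4·(…)^5.2 = 5.28×10^-16
D = 0.66·(6.62×10^-18 + 5.28×10^-16)^0.04 = 0.1617 m = 162 mm
Check: V = 1.46 m/s, Re = 1.99×10^5, f = 0.01565, h_f = 30.2 m ≈ 32.5 m ✓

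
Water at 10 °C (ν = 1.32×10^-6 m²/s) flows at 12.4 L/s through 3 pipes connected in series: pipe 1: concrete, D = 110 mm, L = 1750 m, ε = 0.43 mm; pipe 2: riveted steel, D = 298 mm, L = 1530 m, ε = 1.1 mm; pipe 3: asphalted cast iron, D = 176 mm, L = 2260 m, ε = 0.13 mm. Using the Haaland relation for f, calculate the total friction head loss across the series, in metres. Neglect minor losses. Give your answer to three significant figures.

H ≈ 44.3 m

Pipe 1: V = 1.305 m/s, Re = 1.09×10^5, ε/D = 0.00391, f = 0.02920, h_1 = f(L/D)V²/2g = 40.31 m
Pipe 2: V = 0.1778 m/s, Re = 4.01×10^4, ε/D = 0.00369, f = 0.03024, h_2 = f(L/D)V²/2g = 0.2501 m
Pipe 3: V = 0.5097 m/s, Re = 6.80×10^4, ε/D = 7.39×10^-4, f = 0.02200, h_3 = f(L/D)V²/2g = 3.741 m
Series → Q common, losses add: H = Σh = 44.30 m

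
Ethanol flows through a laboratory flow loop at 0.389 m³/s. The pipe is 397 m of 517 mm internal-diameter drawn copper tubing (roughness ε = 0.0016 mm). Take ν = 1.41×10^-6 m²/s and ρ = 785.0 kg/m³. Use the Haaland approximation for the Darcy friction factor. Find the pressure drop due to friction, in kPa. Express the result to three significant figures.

Δp ≈ 12.8 kPa

V = 4Q/(πD²) = 4·0.389/(π·0.517²) = 1.853 m/s
Re = VD/ν = 1.853·0.517/1.41×10^-6 = 6.79×10^5 → turbulent
ε/D = 0.0016/517 = 3.09×10^-6
Haaland: f = 0.01242
h_f = f(L/D)V²/(2g) = 0.01242·(397/0.517)·1.853²/(2·9.81) = 1.669 m
Δp = ρg·h_f = 785.0·9.81·1.669 = 12.85 kPa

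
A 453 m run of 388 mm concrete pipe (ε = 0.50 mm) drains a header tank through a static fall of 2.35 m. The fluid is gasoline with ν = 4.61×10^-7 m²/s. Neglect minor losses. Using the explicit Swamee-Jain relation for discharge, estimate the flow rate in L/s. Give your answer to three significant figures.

Swamee-Jain (Type II): Q = -0.965·√(gD⁵h_f/L)·ln[ε/(3.7D) + √(3.17ν²L/(gD³h_f))]
√(gD⁵h_f/L) = √(9.81·0.388⁵·2.35/453) = 0.02115
ε/(3.7D) = 3.48×10^-4; √(3.17ν²L/(gD³h_f)) = 1.51×10^-5
Q = -0.965·0.02115·ln(3.633×10^-4) = 0.1617 m³/s
Check: V = 1.37 m/s, Re = 1.15×10^6, f = 0.02120, h_f = 2.36 m ≈ 2.35 m ✓

Q ≈ 162 L/s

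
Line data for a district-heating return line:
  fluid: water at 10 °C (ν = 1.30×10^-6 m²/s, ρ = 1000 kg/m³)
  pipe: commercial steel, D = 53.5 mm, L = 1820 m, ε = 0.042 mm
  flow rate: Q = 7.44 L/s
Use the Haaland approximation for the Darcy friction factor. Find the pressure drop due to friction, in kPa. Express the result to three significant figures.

Δp ≈ 3840 kPa

V = 4Q/(πD²) = 4·0.00744/(π·0.0535²) = 3.310 m/s
Re = VD/ν = 3.310·0.0535/1.30×10^-6 = 1.36×10^5 → turbulent
ε/D = 0.042/53.5 = 7.85×10^-4
Haaland: f = 0.02059
h_f = f(L/D)V²/(2g) = 0.02059·(1820/0.0535)·3.310²/(2·9.81) = 391.0 m
Δp = ρg·h_f = 1000·9.81·391.0 = 3836 kPa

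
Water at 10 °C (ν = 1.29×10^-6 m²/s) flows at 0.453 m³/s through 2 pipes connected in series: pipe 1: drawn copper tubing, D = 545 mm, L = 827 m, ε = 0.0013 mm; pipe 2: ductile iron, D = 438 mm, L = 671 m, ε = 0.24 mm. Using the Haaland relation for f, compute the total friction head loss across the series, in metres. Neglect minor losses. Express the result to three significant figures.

H ≈ 15.8 m

Pipe 1: V = 1.942 m/s, Re = 8.20×10^5, ε/D = 2.39×10^-6, f = 0.01202, h_1 = f(L/D)V²/2g = 3.504 m
Pipe 2: V = 3.006 m/s, Re = 1.02×10^6, ε/D = 5.48×10^-4, f = 0.01749, h_2 = f(L/D)V²/2g = 12.34 m
Series → Q common, losses add: H = Σh = 15.85 m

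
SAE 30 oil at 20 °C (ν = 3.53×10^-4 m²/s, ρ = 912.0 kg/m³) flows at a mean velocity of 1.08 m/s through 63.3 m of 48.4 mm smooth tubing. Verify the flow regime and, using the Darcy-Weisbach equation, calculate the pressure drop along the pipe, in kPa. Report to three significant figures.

Δp ≈ 301 kPa

Re = VD/ν = 1.08·0.04840/3.53×10^-4 = 148 → laminar (Re < 2300)
f = 64/Re = 0.4322
h_f = f(L/D)V²/(2g) = 0.4322·(63.3/0.04840)·1.08²/(2·9.81) = 33.60 m
Δp = ρg·h_f = 912.0·9.81·33.60 = 300.6 kPa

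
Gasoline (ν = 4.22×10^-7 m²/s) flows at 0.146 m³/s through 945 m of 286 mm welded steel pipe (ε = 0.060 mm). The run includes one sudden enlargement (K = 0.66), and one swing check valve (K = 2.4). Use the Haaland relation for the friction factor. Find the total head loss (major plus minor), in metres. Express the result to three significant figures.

H_L ≈ 13.4 m

V = 4Q/(πD²) = 2.273 m/s; V²/2g = 0.2632 m
Re = 1.54×10^6, ε/D = 2.10×10^-4 → f = 0.01444 (Haaland)
Major: h_f = f(L/D)·V²/2g = 0.01444·3304·0.2632 = 12.56 m
Minor: ΣK = 3.06; h_m = ΣK·V²/2g = 0.8055 m
Total H_L = 12.56 + 0.8055 = 13.37 m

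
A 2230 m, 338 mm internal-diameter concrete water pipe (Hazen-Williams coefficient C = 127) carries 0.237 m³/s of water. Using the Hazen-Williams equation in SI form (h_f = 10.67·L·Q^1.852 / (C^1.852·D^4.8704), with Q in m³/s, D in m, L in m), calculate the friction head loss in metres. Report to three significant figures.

h_f ≈ 41.4 m

h_f = 10.67·2230·0.237^1.852 / (127^1.852·0.338^4.8704) = 41.36 m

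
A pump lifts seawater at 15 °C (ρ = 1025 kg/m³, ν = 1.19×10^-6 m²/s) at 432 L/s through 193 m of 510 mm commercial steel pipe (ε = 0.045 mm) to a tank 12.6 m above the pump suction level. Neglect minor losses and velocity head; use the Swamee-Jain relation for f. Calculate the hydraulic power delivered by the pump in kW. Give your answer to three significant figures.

V = 4Q/(πD²) = 2.115 m/s; Re = 9.06×10^5; ε/D = 8.82×10^-5; f = 0.01345
h_f = f(L/D)V²/2g = 1.160 m
Total head H = z + h_f = 12.6 + 1.160 = 13.76 m
P_hyd = ρgQH = 1025·9.81·0.432·13.76 = 59.77 kW

P_hyd ≈ 59.8 kW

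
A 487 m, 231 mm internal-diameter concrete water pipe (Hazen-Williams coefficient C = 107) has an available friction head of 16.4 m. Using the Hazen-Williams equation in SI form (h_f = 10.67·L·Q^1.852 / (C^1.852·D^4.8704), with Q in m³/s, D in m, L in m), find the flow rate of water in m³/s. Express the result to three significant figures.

Q ≈ 0.101 m³/s

Rearranging: Q = [h_f·C^1.852·D^4.8704 / (10.67·L)]^(1/1.852)
Q = [16.4·107^1.852·0.231^4.8704 / (10.67·487)]^0.540 = 0.1013 m³/s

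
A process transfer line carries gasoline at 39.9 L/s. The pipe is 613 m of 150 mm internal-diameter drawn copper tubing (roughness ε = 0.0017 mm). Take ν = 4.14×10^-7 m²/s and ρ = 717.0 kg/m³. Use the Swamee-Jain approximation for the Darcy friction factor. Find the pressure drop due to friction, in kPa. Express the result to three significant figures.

Δp ≈ 91.5 kPa

V = 4Q/(πD²) = 4·0.0399/(π·0.150²) = 2.258 m/s
Re = VD/ν = 2.258·0.150/4.14×10^-7 = 8.18×10^5 → turbulent
ε/D = 0.0017/150 = 1.13×10^-5
Swamee-Jain: f = 0.01226
h_f = f(L/D)V²/(2g) = 0.01226·(613/0.150)·2.258²/(2·9.81) = 13.01 m
Δp = ρg·h_f = 717.0·9.81·13.01 = 91.54 kPa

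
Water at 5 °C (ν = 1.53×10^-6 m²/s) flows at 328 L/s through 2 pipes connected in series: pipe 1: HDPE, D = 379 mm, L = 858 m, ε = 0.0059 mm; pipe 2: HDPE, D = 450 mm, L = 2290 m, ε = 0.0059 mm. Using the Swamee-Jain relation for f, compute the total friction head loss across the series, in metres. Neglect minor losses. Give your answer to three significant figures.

H ≈ 26.5 m

Pipe 1: V = 2.907 m/s, Re = 7.20×10^5, ε/D = 1.56×10^-5, f = 0.01258, h_1 = f(L/D)V²/2g = 12.27 m
Pipe 2: V = 2.062 m/s, Re = 6.07×10^5, ε/D = 1.31×10^-5, f = 0.01289, h_2 = f(L/D)V²/2g = 14.21 m
Series → Q common, losses add: H = Σh = 26.49 m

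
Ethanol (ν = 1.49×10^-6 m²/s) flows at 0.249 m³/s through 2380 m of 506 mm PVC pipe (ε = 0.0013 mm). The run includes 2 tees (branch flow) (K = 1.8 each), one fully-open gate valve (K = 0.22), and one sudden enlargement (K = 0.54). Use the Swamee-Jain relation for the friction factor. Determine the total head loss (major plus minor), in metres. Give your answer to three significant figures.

V = 4Q/(πD²) = 1.238 m/s; V²/2g = 0.07815 m
Re = 4.21×10^5, ε/D = 2.57×10^-6 → f = 0.01354 (Swamee-Jain)
Major: h_f = f(L/D)·V²/2g = 0.01354·4704·0.07815 = 4.978 m
Minor: ΣK = 4.36; h_m = ΣK·V²/2g = 0.3407 m
Total H_L = 4.978 + 0.3407 = 5.319 m

H_L ≈ 5.32 m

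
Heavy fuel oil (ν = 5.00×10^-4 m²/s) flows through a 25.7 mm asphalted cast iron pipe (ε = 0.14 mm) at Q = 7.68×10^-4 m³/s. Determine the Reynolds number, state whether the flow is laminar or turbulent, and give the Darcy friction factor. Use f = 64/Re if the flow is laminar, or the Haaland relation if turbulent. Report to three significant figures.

V = 4Q/(πD²) = 1.480 m/s
Re = VD/ν = 1.480·0.0257/5.00×10^-4 = 76.1
Re < 2300 → laminar → f = 64/Re = 0.8410

Re ≈ 76.1; laminar; f = 64/Re ≈ 0.841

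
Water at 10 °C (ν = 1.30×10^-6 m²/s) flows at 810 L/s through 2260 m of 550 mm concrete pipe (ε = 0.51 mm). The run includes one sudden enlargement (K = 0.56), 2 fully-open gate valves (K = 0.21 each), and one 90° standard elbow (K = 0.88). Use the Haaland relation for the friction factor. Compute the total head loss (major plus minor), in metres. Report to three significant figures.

V = 4Q/(πD²) = 3.409 m/s; V²/2g = 0.5924 m
Re = 1.44×10^6, ε/D = 9.27×10^-4 → f = 0.01951 (Haaland)
Major: h_f = f(L/D)·V²/2g = 0.01951·4109·0.5924 = 47.51 m
Minor: ΣK = 1.86; h_m = ΣK·V²/2g = 1.102 m
Total H_L = 47.51 + 1.102 = 48.61 m

H_L ≈ 48.6 m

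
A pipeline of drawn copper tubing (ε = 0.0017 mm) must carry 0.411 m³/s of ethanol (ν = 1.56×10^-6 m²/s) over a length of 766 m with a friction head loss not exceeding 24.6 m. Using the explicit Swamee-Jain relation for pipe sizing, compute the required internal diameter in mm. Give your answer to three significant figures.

Swamee-Jain (Type III): D = 0.66·[ε^1.25·(LQ²/(gh_f))^4.75 + ν·Q^9.4·(L/(gh_f))^5.2]^0.04
LQ²/(gh_f) = 0.5362; L/(gh_f) = 3.174
Term 1 = ε^1.25·(…)^4.75 = 3.18×10^-9; Term 2 = ν·Q^9.4·(…)^5.2 = 1.48×10^-7
D = 0.66·(3.18×10^-9 + 1.48×10^-7)^0.04 = 0.3522 m = 352 mm
Check: V = 4.22 m/s, Re = 9.52×10^5, f = 0.01182, h_f = 23.3 m ≈ 24.6 m ✓

D ≈ 352 mm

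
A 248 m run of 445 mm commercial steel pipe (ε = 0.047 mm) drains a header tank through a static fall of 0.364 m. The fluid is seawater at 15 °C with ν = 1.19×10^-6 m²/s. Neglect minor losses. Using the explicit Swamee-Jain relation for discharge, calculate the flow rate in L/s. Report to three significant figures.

Swamee-Jain (Type II): Q = -0.965·√(gD⁵h_f/L)·ln[ε/(3.7D) + √(3.17ν²L/(gD³h_f))]
√(gD⁵h_f/L) = √(9.81·0.445⁵·0.364/248) = 0.01585
ε/(3.7D) = 2.85×10^-5; √(3.17ν²L/(gD³h_f)) = 5.95×10^-5
Q = -0.965·0.01585·ln(8.803×10^-5) = 0.1428 m³/s
Check: V = 0.918 m/s, Re = 3.43×10^5, f = 0.01521, h_f = 0.364 m ≈ 0.364 m ✓

Q ≈ 143 L/s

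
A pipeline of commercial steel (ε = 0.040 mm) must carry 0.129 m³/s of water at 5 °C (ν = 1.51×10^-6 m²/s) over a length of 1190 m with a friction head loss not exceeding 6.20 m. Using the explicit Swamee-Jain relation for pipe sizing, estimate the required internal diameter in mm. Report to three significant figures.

D ≈ 337 mm

Swamee-Jain (Type III): D = 0.66·[ε^1.25·(LQ²/(gh_f))^4.75 + ν·Q^9.4·(L/(gh_f))^5.2]^0.04
LQ²/(gh_f) = 0.3256; L/(gh_f) = 19.57
Term 1 = ε^1.25·(…)^4.75 = 1.54×10^-8; Term 2 = ν·Q^9.4·(…)^5.2 = 3.42×10^-8
D = 0.66·(1.54×10^-8 + 3.42×10^-8)^0.04 = 0.3368 m = 337 mm
Check: V = 1.45 m/s, Re = 3.23×10^5, f = 0.01546, h_f = 5.84 m ≈ 6.20 m ✓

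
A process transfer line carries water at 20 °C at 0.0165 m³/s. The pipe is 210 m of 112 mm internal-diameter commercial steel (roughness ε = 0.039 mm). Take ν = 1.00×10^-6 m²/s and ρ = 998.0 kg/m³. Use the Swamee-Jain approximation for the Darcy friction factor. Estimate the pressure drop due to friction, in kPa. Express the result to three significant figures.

Δp ≈ 47.8 kPa

V = 4Q/(πD²) = 4·0.0165/(π·0.112²) = 1.675 m/s
Re = VD/ν = 1.675·0.112/1.00×10^-6 = 1.88×10^5 → turbulent
ε/D = 0.039/112 = 3.48×10^-4
Swamee-Jain: f = 0.01821
h_f = f(L/D)V²/(2g) = 0.01821·(210/0.112)·1.675²/(2·9.81) = 4.881 m
Δp = ρg·h_f = 998.0·9.81·4.881 = 47.79 kPa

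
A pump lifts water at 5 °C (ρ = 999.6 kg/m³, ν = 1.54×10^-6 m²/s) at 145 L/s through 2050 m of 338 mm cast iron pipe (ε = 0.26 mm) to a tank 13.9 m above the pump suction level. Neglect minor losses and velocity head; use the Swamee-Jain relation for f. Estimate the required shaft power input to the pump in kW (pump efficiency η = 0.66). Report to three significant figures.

P_shaft ≈ 64.0 kW

V = 4Q/(πD²) = 1.616 m/s; Re = 3.55×10^5; ε/D = 7.69×10^-4; f = 0.01956
h_f = f(L/D)V²/2g = 15.79 m
Total head H = z + h_f = 13.9 + 15.79 = 29.69 m
P_hyd = ρgQH = 999.6·9.81·0.145·29.69 = 42.22 kW
P_shaft = P_hyd/η = 42.22/0.66 = 63.96 kW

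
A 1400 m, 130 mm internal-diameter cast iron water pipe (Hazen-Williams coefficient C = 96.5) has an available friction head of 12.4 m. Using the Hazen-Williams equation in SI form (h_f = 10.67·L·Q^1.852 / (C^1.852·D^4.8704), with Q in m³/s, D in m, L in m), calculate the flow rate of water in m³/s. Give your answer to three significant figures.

Rearranging: Q = [h_f·C^1.852·D^4.8704 / (10.67·L)]^(1/1.852)
Q = [12.4·96.5^1.852·0.130^4.8704 / (10.67·1400)]^0.540 = 0.009791 m³/s

Q ≈ 0.00979 m³/s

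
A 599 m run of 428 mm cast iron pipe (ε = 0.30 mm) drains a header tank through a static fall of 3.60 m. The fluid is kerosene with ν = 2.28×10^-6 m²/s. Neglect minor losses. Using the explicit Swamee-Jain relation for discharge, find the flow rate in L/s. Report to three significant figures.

Swamee-Jain (Type II): Q = -0.965·√(gD⁵h_f/L)·ln[ε/(3.7D) + √(3.17ν²L/(gD³h_f))]
√(gD⁵h_f/L) = √(9.81·0.428⁵·3.60/599) = 0.02910
ε/(3.7D) = 1.89×10^-4; √(3.17ν²L/(gD³h_f)) = 5.97×10^-5
Q = -0.965·0.02910·ln(2.491×10^-4) = 0.2330 m³/s
Check: V = 1.62 m/s, Re = 3.04×10^5, f = 0.01938, h_f = 3.63 m ≈ 3.60 m ✓

Q ≈ 233 L/s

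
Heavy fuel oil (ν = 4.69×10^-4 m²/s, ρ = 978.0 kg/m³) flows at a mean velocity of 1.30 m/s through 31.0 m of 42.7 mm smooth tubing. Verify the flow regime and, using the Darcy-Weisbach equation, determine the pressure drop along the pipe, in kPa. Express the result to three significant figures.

Re = VD/ν = 1.30·0.04270/4.69×10^-4 = 118 → laminar (Re < 2300)
f = 64/Re = 0.5407
h_f = f(L/D)V²/(2g) = 0.5407·(31.0/0.04270)·1.30²/(2·9.81) = 33.81 m
Δp = ρg·h_f = 978.0·9.81·33.81 = 324.4 kPa

Δp ≈ 324 kPa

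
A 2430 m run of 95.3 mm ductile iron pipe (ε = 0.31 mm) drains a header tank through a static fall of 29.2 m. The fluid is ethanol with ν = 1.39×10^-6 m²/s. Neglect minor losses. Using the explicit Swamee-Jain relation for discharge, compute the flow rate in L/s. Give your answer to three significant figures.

Q ≈ 6.31 L/s

Swamee-Jain (Type II): Q = -0.965·√(gD⁵h_f/L)·ln[ε/(3.7D) + √(3.17ν²L/(gD³h_f))]
√(gD⁵h_f/L) = √(9.81·0.0953⁵·29.2/2430) = 9.626×10^-4
ε/(3.7D) = 8.79×10^-4; √(3.17ν²L/(gD³h_f)) = 2.45×10^-4
Q = -0.965·9.626×10^-4·ln(0.001124) = 0.006308 m³/s
Check: V = 0.884 m/s, Re = 6.06×10^4, f = 0.02904, h_f = 29.5 m ≈ 29.2 m ✓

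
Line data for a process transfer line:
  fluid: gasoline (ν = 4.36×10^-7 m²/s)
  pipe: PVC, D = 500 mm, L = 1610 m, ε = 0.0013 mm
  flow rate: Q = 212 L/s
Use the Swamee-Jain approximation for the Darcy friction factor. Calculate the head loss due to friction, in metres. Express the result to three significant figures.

h_f ≈ 2.16 m

V = 4Q/(πD²) = 4·0.212/(π·0.500²) = 1.080 m/s
Re = VD/ν = 1.080·0.500/4.36×10^-7 = 1.24×10^6 → turbulent
ε/D = 0.0013/500 = 2.60×10^-6
Swamee-Jain: f = 0.01128
h_f = f(L/D)V²/(2g) = 0.01128·(1610/0.500)·1.080²/(2·9.81) = 2.157 m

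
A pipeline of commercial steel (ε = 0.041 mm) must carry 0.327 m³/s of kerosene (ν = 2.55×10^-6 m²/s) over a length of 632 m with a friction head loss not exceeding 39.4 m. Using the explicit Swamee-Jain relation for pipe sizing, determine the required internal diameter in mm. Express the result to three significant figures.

D ≈ 294 mm

Swamee-Jain (Type III): D = 0.66·[ε^1.25·(LQ²/(gh_f))^4.75 + ν·Q^9.4·(L/(gh_f))^5.2]^0.04
LQ²/(gh_f) = 0.1748; L/(gh_f) = 1.635
Term 1 = ε^1.25·(…)^4.75 = 8.29×10^-10; Term 2 = ν·Q^9.4·(…)^5.2 = 8.99×10^-10
D = 0.66·(8.29×10^-10 + 8.99×10^-10)^0.04 = 0.2945 m = 294 mm
Check: V = 4.80 m/s, Re = 5.54×10^5, f = 0.01475, h_f = 37.2 m ≈ 39.4 m ✓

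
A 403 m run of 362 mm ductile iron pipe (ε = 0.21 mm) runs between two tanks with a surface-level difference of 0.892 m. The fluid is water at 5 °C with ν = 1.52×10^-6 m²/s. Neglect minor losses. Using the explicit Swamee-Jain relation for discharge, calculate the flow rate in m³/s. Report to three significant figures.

Swamee-Jain (Type II): Q = -0.965·√(gD⁵h_f/L)·ln[ε/(3.7D) + √(3.17ν²L/(gD³h_f))]
√(gD⁵h_f/L) = √(9.81·0.362⁵·0.892/403) = 0.01162
ε/(3.7D) = 1.57×10^-4; √(3.17ν²L/(gD³h_f)) = 8.43×10^-5
Q = -0.965·0.01162·ln(2.411×10^-4) = 0.09339 m³/s
Check: V = 0.907 m/s, Re = 2.16×10^5, f = 0.01922, h_f = 0.898 m ≈ 0.892 m ✓

Q ≈ 0.0934 m³/s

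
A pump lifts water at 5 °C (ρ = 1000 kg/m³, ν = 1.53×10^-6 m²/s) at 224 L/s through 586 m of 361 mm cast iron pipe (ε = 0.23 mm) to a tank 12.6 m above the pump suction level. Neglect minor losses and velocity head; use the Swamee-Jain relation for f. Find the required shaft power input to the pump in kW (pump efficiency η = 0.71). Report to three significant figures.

P_shaft ≈ 61.8 kW

V = 4Q/(πD²) = 2.188 m/s; Re = 5.16×10^5; ε/D = 6.37×10^-4; f = 0.01856
h_f = f(L/D)V²/2g = 7.354 m
Total head H = z + h_f = 12.6 + 7.354 = 19.95 m
P_hyd = ρgQH = 1000·9.81·0.224·19.95 = 43.85 kW
P_shaft = P_hyd/η = 43.85/0.71 = 61.76 kW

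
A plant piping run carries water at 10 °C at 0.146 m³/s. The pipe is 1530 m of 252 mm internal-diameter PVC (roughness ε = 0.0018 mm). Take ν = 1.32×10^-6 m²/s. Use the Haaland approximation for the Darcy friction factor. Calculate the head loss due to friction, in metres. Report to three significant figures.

V = 4Q/(πD²) = 4·0.146/(π·0.252²) = 2.927 m/s
Re = VD/ν = 2.927·0.252/1.32×10^-6 = 5.59×10^5 → turbulent
ε/D = 0.0018/252 = 7.14×10^-6
Haaland: f = 0.01289
h_f = f(L/D)V²/(2g) = 0.01289·(1530/0.252)·2.927²/(2·9.81) = 34.19 m

h_f ≈ 34.2 m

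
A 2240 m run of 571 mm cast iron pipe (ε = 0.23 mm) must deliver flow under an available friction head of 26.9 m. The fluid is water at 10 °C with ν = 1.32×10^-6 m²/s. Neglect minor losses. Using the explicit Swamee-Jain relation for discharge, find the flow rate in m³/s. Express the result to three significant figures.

Q ≈ 0.734 m³/s

Swamee-Jain (Type II): Q = -0.965·√(gD⁵h_f/L)·ln[ε/(3.7D) + √(3.17ν²L/(gD³h_f))]
√(gD⁵h_f/L) = √(9.81·0.571⁵·26.9/2240) = 0.08456
ε/(3.7D) = 1.09×10^-4; √(3.17ν²L/(gD³h_f)) = 1.59×10^-5
Q = -0.965·0.08456·ln(1.247×10^-4) = 0.7336 m³/s
Check: V = 2.86 m/s, Re = 1.24×10^6, f = 0.01649, h_f = 27.1 m ≈ 26.9 m ✓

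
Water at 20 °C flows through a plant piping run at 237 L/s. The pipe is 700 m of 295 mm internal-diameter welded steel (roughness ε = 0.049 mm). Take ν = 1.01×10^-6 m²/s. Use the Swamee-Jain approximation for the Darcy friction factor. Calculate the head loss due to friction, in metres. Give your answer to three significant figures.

V = 4Q/(πD²) = 4·0.237/(π·0.295²) = 3.467 m/s
Re = VD/ν = 3.467·0.295/1.01×10^-6 = 1.01×10^6 → turbulent
ε/D = 0.049/295 = 1.66×10^-4
Swamee-Jain: f = 0.01437
h_f = f(L/D)V²/(2g) = 0.01437·(700/0.295)·3.467²/(2·9.81) = 20.90 m

h_f ≈ 20.9 m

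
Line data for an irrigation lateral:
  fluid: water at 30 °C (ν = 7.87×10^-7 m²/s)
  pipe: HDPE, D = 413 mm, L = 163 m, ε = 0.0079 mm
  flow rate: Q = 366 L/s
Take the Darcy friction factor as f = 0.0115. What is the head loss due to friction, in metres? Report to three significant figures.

h_f ≈ 1.73 m

V = 4Q/(πD²) = 4·0.366/(π·0.413²) = 2.732 m/s
h_f = f(L/D)V²/(2g) = 0.01150·(163/0.413)·2.732²/(2·9.81) = 1.727 m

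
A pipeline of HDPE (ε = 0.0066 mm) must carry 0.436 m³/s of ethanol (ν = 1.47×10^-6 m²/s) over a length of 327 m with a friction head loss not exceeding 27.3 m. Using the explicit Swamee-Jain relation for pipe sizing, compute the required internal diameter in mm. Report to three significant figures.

D ≈ 296 mm

Swamee-Jain (Type III): D = 0.66·[ε^1.25·(LQ²/(gh_f))^4.75 + ν·Q^9.4·(L/(gh_f))^5.2]^0.04
LQ²/(gh_f) = 0.2321; L/(gh_f) = 1.221
Term 1 = ε^1.25·(…)^4.75 = 3.25×10^-10; Term 2 = ν·Q^9.4·(…)^5.2 = 1.70×10^-9
D = 0.66·(3.25×10^-10 + 1.70×10^-9)^0.04 = 0.2963 m = 296 mm
Check: V = 6.32 m/s, Re = 1.27×10^6, f = 0.01175, h_f = 26.4 m ≈ 27.3 m ✓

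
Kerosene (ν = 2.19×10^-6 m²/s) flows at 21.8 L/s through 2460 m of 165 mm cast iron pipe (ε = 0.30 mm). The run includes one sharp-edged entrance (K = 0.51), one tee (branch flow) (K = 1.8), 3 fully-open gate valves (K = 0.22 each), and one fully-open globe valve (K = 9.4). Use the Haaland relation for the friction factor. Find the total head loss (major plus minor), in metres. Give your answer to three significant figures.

H_L ≈ 20.3 m

V = 4Q/(πD²) = 1.020 m/s; V²/2g = 0.05298 m
Re = 7.68×10^4, ε/D = 0.00182 → f = 0.02492 (Haaland)
Major: h_f = f(L/D)·V²/2g = 0.02492·14909·0.05298 = 19.68 m
Minor: ΣK = 12.4; h_m = ΣK·V²/2g = 0.6553 m
Total H_L = 19.68 + 0.6553 = 20.34 m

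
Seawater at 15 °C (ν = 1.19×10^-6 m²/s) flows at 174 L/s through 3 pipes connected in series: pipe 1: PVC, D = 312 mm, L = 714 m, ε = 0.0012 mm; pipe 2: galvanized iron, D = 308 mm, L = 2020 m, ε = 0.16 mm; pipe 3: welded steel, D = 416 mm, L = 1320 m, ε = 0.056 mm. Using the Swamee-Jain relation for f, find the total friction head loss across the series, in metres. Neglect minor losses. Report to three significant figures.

H ≈ 44.0 m

Pipe 1: V = 2.276 m/s, Re = 5.97×10^5, ε/D = 3.85×10^-6, f = 0.01276, h_1 = f(L/D)V²/2g = 7.707 m
Pipe 2: V = 2.335 m/s, Re = 6.04×10^5, ε/D = 5.19×10^-4, f = 0.01774, h_2 = f(L/D)V²/2g = 32.35 m
Pipe 3: V = 1.280 m/s, Re = 4.48×10^5, ε/D = 1.35×10^-4, f = 0.01503, h_3 = f(L/D)V²/2g = 3.984 m
Series → Q common, losses add: H = Σh = 44.04 m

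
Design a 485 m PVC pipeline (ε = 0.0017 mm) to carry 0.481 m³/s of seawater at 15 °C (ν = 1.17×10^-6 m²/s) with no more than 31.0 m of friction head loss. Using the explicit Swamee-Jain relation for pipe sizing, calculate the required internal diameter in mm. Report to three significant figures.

Swamee-Jain (Type III): D = 0.66·[ε^1.25·(LQ²/(gh_f))^4.75 + ν·Q^9.4·(L/(gh_f))^5.2]^0.04
LQ²/(gh_f) = 0.3690; L/(gh_f) = 1.595
Term 1 = ε^1.25·(…)^4.75 = 5.39×10^-10; Term 2 = ν·Q^9.4·(…)^5.2 = 1.36×10^-8
D = 0.66·(5.39×10^-10 + 1.36×10^-8)^0.04 = 0.3203 m = 320 mm
Check: V = 5.97 m/s, Re = 1.63×10^6, f = 0.01088, h_f = 29.9 m ≈ 31.0 m ✓

D ≈ 320 mm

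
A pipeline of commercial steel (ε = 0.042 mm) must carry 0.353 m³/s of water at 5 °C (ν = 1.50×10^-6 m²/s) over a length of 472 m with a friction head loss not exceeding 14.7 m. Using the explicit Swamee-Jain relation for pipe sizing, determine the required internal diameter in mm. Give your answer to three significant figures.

Swamee-Jain (Type III): D = 0.66·[ε^1.25·(LQ²/(gh_f))^4.75 + ν·Q^9.4·(L/(gh_f))^5.2]^0.04
LQ²/(gh_f) = 0.4079; L/(gh_f) = 3.273
Term 1 = ε^1.25·(…)^4.75 = 4.77×10^-8; Term 2 = ν·Q^9.4·(…)^5.2 = 4.01×10^-8
D = 0.66·(4.77×10^-8 + 4.01×10^-8)^0.04 = 0.3446 m = 345 mm
Check: V = 3.79 m/s, Re = 8.70×10^5, f = 0.01397, h_f = 14.0 m ≈ 14.7 m ✓

D ≈ 345 mm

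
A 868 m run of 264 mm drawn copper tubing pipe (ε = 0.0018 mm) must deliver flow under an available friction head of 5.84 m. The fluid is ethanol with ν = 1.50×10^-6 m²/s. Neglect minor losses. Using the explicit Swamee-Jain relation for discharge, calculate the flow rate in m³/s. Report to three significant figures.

Q ≈ 0.0839 m³/s

Swamee-Jain (Type II): Q = -0.965·√(gD⁵h_f/L)·ln[ε/(3.7D) + √(3.17ν²L/(gD³h_f))]
√(gD⁵h_f/L) = √(9.81·0.264⁵·5.84/868) = 0.009200
ε/(3.7D) = 1.84×10^-6; √(3.17ν²L/(gD³h_f)) = 7.66×10^-5
Q = -0.965·0.009200·ln(7.848×10^-5) = 0.08392 m³/s
Check: V = 1.53 m/s, Re = 2.70×10^5, f = 0.01474, h_f = 5.81 m ≈ 5.84 m ✓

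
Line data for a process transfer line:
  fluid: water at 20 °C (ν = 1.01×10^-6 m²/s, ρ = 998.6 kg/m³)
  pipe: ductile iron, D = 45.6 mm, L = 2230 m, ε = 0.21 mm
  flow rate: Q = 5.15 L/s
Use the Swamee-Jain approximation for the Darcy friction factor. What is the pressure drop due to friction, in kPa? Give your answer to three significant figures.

V = 4Q/(πD²) = 4·0.00515/(π·0.0456²) = 3.153 m/s
Re = VD/ν = 3.153·0.0456/1.01×10^-6 = 1.42×10^5 → turbulent
ε/D = 0.21/45.6 = 0.00461
Swamee-Jain: f = 0.03054
h_f = f(L/D)V²/(2g) = 0.03054·(2230/0.0456)·3.153²/(2·9.81) = 757.0 m
Δp = ρg·h_f = 998.6·9.81·757.0 = 7415 kPa

Δp ≈ 7420 kPa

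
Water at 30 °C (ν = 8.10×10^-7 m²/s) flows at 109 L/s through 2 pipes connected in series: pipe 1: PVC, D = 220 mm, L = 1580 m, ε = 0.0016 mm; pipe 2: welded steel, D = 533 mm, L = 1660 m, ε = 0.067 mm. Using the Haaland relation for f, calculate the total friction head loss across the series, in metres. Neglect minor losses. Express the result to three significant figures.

H ≈ 37.3 m

Pipe 1: V = 2.867 m/s, Re = 7.79×10^5, ε/D = 7.27×10^-6, f = 0.01220, h_1 = f(L/D)V²/2g = 36.71 m
Pipe 2: V = 0.4885 m/s, Re = 3.21×10^5, ε/D = 1.26×10^-4, f = 0.01531, h_2 = f(L/D)V²/2g = 0.5802 m
Series → Q common, losses add: H = Σh = 37.29 m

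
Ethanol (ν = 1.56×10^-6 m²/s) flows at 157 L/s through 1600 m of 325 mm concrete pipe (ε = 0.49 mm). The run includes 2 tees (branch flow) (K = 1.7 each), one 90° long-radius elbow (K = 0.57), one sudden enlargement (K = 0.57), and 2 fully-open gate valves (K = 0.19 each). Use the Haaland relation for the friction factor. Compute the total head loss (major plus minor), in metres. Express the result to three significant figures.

H_L ≈ 20.9 m

V = 4Q/(πD²) = 1.893 m/s; V²/2g = 0.1826 m
Re = 3.94×10^5, ε/D = 0.00151 → f = 0.02229 (Haaland)
Major: h_f = f(L/D)·V²/2g = 0.02229·4923·0.1826 = 20.04 m
Minor: ΣK = 4.92; h_m = ΣK·V²/2g = 0.8982 m
Total H_L = 20.04 + 0.8982 = 20.93 m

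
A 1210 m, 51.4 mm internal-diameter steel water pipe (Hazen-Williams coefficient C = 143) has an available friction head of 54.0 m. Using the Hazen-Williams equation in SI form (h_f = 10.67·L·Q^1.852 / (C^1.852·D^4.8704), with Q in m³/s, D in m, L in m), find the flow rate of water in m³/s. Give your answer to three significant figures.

Rearranging: Q = [h_f·C^1.852·D^4.8704 / (10.67·L)]^(1/1.852)
Q = [54.0·143^1.852·0.0514^4.8704 / (10.67·1210)]^0.540 = 0.003028 m³/s

Q ≈ 0.00303 m³/s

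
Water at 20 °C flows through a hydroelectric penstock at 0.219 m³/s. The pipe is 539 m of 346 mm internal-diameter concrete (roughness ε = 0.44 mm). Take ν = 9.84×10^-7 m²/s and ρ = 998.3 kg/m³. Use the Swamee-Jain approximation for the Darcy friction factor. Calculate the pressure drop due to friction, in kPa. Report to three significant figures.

V = 4Q/(πD²) = 4·0.219/(π·0.346²) = 2.329 m/s
Re = VD/ν = 2.329·0.346/9.84×10^-7 = 8.19×10^5 → turbulent
ε/D = 0.44/346 = 0.00127
Swamee-Jain: f = 0.02124
h_f = f(L/D)V²/(2g) = 0.02124·(539/0.346)·2.329²/(2·9.81) = 9.150 m
Δp = ρg·h_f = 998.3·9.81·9.150 = 89.61 kPa

Δp ≈ 89.6 kPa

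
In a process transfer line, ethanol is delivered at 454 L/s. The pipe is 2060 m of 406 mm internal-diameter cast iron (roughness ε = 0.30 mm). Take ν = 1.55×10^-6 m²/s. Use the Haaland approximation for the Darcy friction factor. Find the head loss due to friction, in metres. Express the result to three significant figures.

V = 4Q/(πD²) = 4·0.454/(π·0.406²) = 3.507 m/s
Re = VD/ν = 3.507·0.406/1.55×10^-6 = 9.19×10^5 → turbulent
ε/D = 0.30/406 = 7.39×10^-4
Haaland: f = 0.01866
h_f = f(L/D)V²/(2g) = 0.01866·(2060/0.406)·3.507²/(2·9.81) = 59.35 m

h_f ≈ 59.4 m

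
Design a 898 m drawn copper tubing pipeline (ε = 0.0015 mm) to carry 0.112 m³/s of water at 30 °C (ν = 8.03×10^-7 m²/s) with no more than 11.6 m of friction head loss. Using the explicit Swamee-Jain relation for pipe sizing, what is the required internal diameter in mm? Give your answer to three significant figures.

Swamee-Jain (Type III): D = 0.66·[ε^1.25·(LQ²/(gh_f))^4.75 + ν·Q^9.4·(L/(gh_f))^5.2]^0.04
LQ²/(gh_f) = 0.09899; L/(gh_f) = 7.891
Term 1 = ε^1.25·(…)^4.75 = 8.89×10^-13; Term 2 = ν·Q^9.4·(…)^5.2 = 4.29×10^-11
D = 0.66·(8.89×10^-13 + 4.29×10^-11)^0.04 = 0.2542 m = 254 mm
Check: V = 2.21 m/s, Re = 6.99×10^5, f = 0.01246, h_f = 10.9 m ≈ 11.6 m ✓

D ≈ 254 mm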